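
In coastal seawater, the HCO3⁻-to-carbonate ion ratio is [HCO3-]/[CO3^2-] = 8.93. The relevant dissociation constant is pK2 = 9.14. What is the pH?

From K2 = [H⁺][CO3^2-]/[HCO3-]:  pH = pK2 − log₁₀([HCO3-]/[CO3^2-])
log₁₀(8.93) = +0.951
pH = 9.14 − (+0.951) = 8.19

pH = 8.19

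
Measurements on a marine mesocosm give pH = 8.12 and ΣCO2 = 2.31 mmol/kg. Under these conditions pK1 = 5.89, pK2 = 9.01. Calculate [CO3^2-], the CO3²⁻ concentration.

[CO3²⁻] = 0.262 mmol/kg

α₂ = 1 / (1 + [H⁺]/K2 + [H⁺]²/(K1K2)) = 1 / (1 + 10^+0.89 + 10^-1.34)
   = 1 / (1 + 7.7625 + 0.045709) = 1/8.8082 = 0.1135
[CO3²⁻] = α₂ × DIC = 0.1135 × 2.31 = 0.262 mmol/kg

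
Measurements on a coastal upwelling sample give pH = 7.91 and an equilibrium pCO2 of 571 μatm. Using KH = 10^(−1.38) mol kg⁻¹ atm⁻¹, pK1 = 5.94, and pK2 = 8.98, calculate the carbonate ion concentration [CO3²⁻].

[CO2*] = KH · pCO2 = 10^(−1.38) × 571×10^-6 = 2.380×10^-5 mol/kg
α₀ = 1/(1 + K1/[H⁺] + K1K2/[H⁺]²) = 1/(1 + 10^+1.97 + 10^+0.90) = 0.009778
DIC = [CO2*]/α₀ = 2.380×10^-5 / 0.009778 = 2.434 mmol/kg
[CO3²⁻] = α₂·DIC; α₂ = 0.07767, so [CO3²⁻] = 0.07767 × 2.434 = 0.189 mmol/kg

[CO3²⁻] = 0.189 mmol/kg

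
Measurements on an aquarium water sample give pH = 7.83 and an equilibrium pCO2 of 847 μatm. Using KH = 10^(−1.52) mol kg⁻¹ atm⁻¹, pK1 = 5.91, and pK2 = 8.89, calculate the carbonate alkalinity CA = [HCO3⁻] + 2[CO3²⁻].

CA = 2.50 mmol/kg

[CO2*] = KH · pCO2 = 10^(−1.52) × 847×10^-6 = 2.558×10^-5 mol/kg
α₀ = 1/(1 + K1/[H⁺] + K1K2/[H⁺]²) = 1/(1 + 10^+1.92 + 10^+0.86) = 0.01094
DIC = [CO2*]/α₀ = 2.558×10^-5 / 0.01094 = 2.338 mmol/kg
CA = (α₁ + 2α₂)·DIC = (0.9098 + 2×0.07924) × 2.338 = 2.50 mmol/kg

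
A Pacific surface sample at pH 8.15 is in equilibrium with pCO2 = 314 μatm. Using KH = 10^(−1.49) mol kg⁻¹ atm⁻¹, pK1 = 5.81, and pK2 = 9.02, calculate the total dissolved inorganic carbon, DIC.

DIC = 2.53 mmol/kg

[CO2*] = KH · pCO2 = 10^(−1.49) × 314×10^-6 = 1.016×10^-5 mol/kg
α₀ = 1/(1 + K1/[H⁺] + K1K2/[H⁺]²) = 1/(1 + 10^+2.34 + 10^+1.47) = 0.004011
DIC = [CO2*]/α₀ = 1.016×10^-5 / 0.004011 = 2.53 mmol/kg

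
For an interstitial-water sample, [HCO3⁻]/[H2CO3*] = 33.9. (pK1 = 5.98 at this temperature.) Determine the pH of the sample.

pH = 7.51

From K1 = [H⁺][HCO3⁻]/[H2CO3*]:  pH = pK1 + log₁₀([HCO3⁻]/[H2CO3*])
log₁₀(33.9) = +1.530
pH = 5.98 + (+1.530) = 7.51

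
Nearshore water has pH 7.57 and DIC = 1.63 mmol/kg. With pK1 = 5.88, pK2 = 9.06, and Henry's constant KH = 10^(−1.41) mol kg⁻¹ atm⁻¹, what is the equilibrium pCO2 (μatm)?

pCO2 = 813 μatm

α₀ = 1 / (1 + K1/[H⁺] + K1K2/[H⁺]²) = 1 / (1 + 10^+1.69 + 10^+0.20)
   = 1 / (1 + 48.978 + 1.5849) = 1/51.563 = 0.01939
[CO2*] = α₀ × DIC = 0.01939 × 1.63 = 0.03161 mmol/kg
pCO2 = [CO2*]/KH = 3.161×10^-5 / 3.890×10^-2 = 813 μatm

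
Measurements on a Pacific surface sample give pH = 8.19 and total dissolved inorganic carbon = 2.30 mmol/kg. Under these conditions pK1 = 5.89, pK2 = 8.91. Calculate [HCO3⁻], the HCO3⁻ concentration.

α₁ = 1 / (1 + [H⁺]/K1 + K2/[H⁺]) = 1 / (1 + 10^-2.30 + 10^-0.72)
   = 1 / (1 + 0.0050119 + 0.19055) = 1/1.1956 = 0.8364
[HCO3⁻] = α₁ × DIC = 0.8364 × 2.30 = 1.92 mmol/kg

[HCO3⁻] = 1.92 mmol/kg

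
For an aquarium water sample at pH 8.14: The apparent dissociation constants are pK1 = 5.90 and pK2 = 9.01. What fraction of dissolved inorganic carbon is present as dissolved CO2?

α₀ = 1 / (1 + K1/[H⁺] + K1K2/[H⁺]²) = 1 / (1 + 10^+2.24 + 10^+1.37)
   = 1 / (1 + 173.78 + 23.442) = 1/198.22 = 0.005045

α₀ = 0.00504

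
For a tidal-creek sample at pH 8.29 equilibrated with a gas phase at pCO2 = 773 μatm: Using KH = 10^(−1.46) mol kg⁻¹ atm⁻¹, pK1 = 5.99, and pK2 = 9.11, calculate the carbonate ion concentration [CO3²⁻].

[CO3²⁻] = 0.809 mmol/kg

[CO2*] = KH · pCO2 = 10^(−1.46) × 773×10^-6 = 2.680×10^-5 mol/kg
α₀ = 1/(1 + K1/[H⁺] + K1K2/[H⁺]²) = 1/(1 + 10^+2.30 + 10^+1.48) = 0.004334
DIC = [CO2*]/α₀ = 2.680×10^-5 / 0.004334 = 6.184 mmol/kg
[CO3²⁻] = α₂·DIC; α₂ = 0.1309, so [CO3²⁻] = 0.1309 × 6.184 = 0.809 mmol/kg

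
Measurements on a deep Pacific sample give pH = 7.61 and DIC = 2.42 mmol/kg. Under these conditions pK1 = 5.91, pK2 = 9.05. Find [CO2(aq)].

[CO2*] = 0.0457 mmol/kg

α₀ = 1 / (1 + K1/[H⁺] + K1K2/[H⁺]²) = 1 / (1 + 10^+1.70 + 10^+0.26)
   = 1 / (1 + 50.119 + 1.8197) = 1/52.938 = 0.01889
[CO2*] = α₀ × DIC = 0.01889 × 2.42 = 0.0457 mmol/kg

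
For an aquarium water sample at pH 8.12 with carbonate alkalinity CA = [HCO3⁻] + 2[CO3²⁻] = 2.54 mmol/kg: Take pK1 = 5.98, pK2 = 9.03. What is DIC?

DIC = 2.30 mmol/kg

CA = [HCO3⁻] + 2[CO3²⁻] = (α₁ + 2α₂)·DIC
At pH 8.12: [H⁺]/K1 = 10^-2.14 = 0.0072444, K2/[H⁺] = 10^-0.91 = 0.12303
α₁ = 1/(1 + 0.0072444 + 0.12303) = 1/1.1303 = 0.8847; α₂ = α₁·K2/[H⁺] = 0.1088
α₁ + 2α₂ = 1.1024
DIC = CA / (α₁ + 2α₂) = 2.54 / 1.1024 = 2.30 mmol/kg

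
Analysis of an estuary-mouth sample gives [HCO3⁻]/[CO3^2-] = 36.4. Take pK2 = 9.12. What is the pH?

From K2 = [H⁺][CO3^2-]/[HCO3⁻]:  pH = pK2 − log₁₀([HCO3⁻]/[CO3^2-])
log₁₀(36.4) = +1.561
pH = 9.12 − (+1.561) = 7.56

pH = 7.56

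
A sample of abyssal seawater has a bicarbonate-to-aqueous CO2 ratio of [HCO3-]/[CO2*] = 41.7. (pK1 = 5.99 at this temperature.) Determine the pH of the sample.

pH = 7.61

From K1 = [H⁺][HCO3-]/[CO2*]:  pH = pK1 + log₁₀([HCO3-]/[CO2*])
log₁₀(41.7) = +1.620
pH = 5.99 + (+1.620) = 7.61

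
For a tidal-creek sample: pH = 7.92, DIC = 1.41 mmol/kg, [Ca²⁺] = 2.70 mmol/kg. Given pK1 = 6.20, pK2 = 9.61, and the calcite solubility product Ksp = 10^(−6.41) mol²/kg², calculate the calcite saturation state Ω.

Ω = 0.192

α₂ = 1 / (1 + [H⁺]/K2 + [H⁺]²/(K1K2)) = 1 / (1 + 10^+1.69 + 10^-0.03)
   = 1 / (1 + 48.978 + 0.93325) = 1/50.911 = 0.01964
[CO3²⁻] = α₂ × DIC = 0.01964 × 1.41 = 0.02770 mmol/kg
Ksp = 10^(−6.41) = 3.890×10^-7
Ω = [Ca²⁺][CO3²⁻]/Ksp = (2.70×10^-3)(2.770×10^-5) / 3.890×10^-7 = 0.192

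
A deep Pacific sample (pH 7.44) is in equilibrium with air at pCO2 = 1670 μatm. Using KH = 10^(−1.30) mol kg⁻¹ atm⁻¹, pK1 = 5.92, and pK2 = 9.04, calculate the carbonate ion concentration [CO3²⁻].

[CO2*] = KH · pCO2 = 10^(−1.30) × 1670×10^-6 = 8.370×10^-5 mol/kg
α₀ = 1/(1 + K1/[H⁺] + K1K2/[H⁺]²) = 1/(1 + 10^+1.52 + 10^-0.08) = 0.02862
DIC = [CO2*]/α₀ = 8.370×10^-5 / 0.02862 = 2.925 mmol/kg
[CO3²⁻] = α₂·DIC; α₂ = 0.02380, so [CO3²⁻] = 0.02380 × 2.925 = 0.0696 mmol/kg

[CO3²⁻] = 0.0696 mmol/kg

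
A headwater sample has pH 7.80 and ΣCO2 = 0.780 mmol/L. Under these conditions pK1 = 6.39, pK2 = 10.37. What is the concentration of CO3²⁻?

α₂ = 1 / (1 + [H⁺]/K2 + [H⁺]²/(K1K2)) = 1 / (1 + 10^+2.57 + 10^+1.16)
   = 1 / (1 + 371.54 + 14.454) = 1/386.99 = 0.002584
[CO3²⁻] = α₂ × DIC = 0.002584 × 0.780 = 0.00202 mmol/L = 2.02 μmol/L

[CO3²⁻] = 2.02 μmol/L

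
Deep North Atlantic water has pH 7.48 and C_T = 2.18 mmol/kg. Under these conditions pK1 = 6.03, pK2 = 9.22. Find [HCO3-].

α₁ = 1 / (1 + [H⁺]/K1 + K2/[H⁺]) = 1 / (1 + 10^-1.45 + 10^-1.74)
   = 1 / (1 + 0.035481 + 0.018197) = 1/1.0537 = 0.9491
[HCO3⁻] = α₁ × DIC = 0.9491 × 2.18 = 2.07 mmol/kg

[HCO3⁻] = 2.07 mmol/kg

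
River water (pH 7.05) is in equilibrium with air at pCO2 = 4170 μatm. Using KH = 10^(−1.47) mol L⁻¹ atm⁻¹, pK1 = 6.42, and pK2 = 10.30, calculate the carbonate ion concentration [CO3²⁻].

[CO3²⁻] = 0.339 μmol/L

[CO2*] = KH · pCO2 = 10^(−1.47) × 4170×10^-6 = 1.413×10^-4 mol/L
α₀ = 1/(1 + K1/[H⁺] + K1K2/[H⁺]²) = 1/(1 + 10^+0.63 + 10^-2.62) = 0.1898
DIC = [CO2*]/α₀ = 1.413×10^-4 / 0.1898 = 0.7444 mmol/L
[CO3²⁻] = α₂·DIC; α₂ = 0.0004553, so [CO3²⁻] = 0.0004553 × 0.7444 = 0.000339 mmol/L = 0.339 μmol/L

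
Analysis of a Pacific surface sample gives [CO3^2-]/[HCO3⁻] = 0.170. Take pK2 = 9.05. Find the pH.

From K2 = [H⁺][CO3^2-]/[HCO3⁻]:  pH = pK2 + log₁₀([CO3^2-]/[HCO3⁻])
log₁₀(0.170) = -0.770
pH = 9.05 + (-0.770) = 8.28

pH = 8.28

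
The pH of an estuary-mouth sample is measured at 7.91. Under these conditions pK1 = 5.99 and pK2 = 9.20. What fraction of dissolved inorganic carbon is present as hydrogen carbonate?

α₁ = 1 / (1 + [H⁺]/K1 + K2/[H⁺]) = 1 / (1 + 10^-1.92 + 10^-1.29)
   = 1 / (1 + 0.012023 + 0.051286) = 1/1.0633 = 0.9405

α₁ = 0.940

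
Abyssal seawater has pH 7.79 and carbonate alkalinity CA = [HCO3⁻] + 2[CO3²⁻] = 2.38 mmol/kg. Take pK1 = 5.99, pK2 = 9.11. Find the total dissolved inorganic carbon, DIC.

DIC = 2.31 mmol/kg

CA = [HCO3⁻] + 2[CO3²⁻] = (α₁ + 2α₂)·DIC
At pH 7.79: [H⁺]/K1 = 10^-1.80 = 0.015849, K2/[H⁺] = 10^-1.32 = 0.047863
α₁ = 1/(1 + 0.015849 + 0.047863) = 1/1.0637 = 0.9401; α₂ = α₁·K2/[H⁺] = 0.04500
α₁ + 2α₂ = 1.0301
DIC = CA / (α₁ + 2α₂) = 2.38 / 1.0301 = 2.31 mmol/kg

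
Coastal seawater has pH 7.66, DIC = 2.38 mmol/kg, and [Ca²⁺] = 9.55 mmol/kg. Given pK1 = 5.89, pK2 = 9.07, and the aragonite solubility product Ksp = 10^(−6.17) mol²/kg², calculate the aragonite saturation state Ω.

Ω = 1.24

α₂ = 1 / (1 + [H⁺]/K2 + [H⁺]²/(K1K2)) = 1 / (1 + 10^+1.41 + 10^-0.36)
   = 1 / (1 + 25.704 + 0.43652) = 1/27.140 = 0.03685
[CO3²⁻] = α₂ × DIC = 0.03685 × 2.38 = 0.08769 mmol/kg
Ksp = 10^(−6.17) = 6.761×10^-7
Ω = [Ca²⁺][CO3²⁻]/Ksp = (9.55×10^-3)(8.769×10^-5) / 6.761×10^-7 = 1.24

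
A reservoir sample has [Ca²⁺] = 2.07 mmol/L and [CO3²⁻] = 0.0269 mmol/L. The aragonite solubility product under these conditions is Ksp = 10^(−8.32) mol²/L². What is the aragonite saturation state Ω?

Ω = 11.6

Ksp = 10^(−8.32) = 4.786×10^-9
Ω = [Ca²⁺][CO3²⁻]/Ksp = (2.07×10^-3)(0.0269×10^-3) / 4.786×10^-9 = 11.6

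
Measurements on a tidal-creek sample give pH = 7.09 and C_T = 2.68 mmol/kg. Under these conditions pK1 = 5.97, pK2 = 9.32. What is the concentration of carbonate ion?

α₂ = 1 / (1 + [H⁺]/K2 + [H⁺]²/(K1K2)) = 1 / (1 + 10^+2.23 + 10^+1.11)
   = 1 / (1 + 169.82 + 12.882) = 1/183.71 = 0.005443
[CO3²⁻] = α₂ × DIC = 0.005443 × 2.68 = 0.0146 mmol/kg = 14.6 μmol/kg

[CO3²⁻] = 14.6 μmol/kg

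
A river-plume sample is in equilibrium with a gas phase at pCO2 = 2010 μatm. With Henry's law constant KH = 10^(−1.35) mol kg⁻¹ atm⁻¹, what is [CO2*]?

KH = 10^(−1.35) = 4.467×10^-2 mol kg⁻¹ atm⁻¹
[CO2*] = KH · pCO2 = 4.467×10^-2 × 2010×10^-6 atm = 8.98×10^-5 mol/kg

[CO2*] = 89.8 μmol/kg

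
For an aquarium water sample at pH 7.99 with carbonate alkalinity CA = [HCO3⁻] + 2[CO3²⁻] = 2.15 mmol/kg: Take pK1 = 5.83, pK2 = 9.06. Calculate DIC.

CA = [HCO3⁻] + 2[CO3²⁻] = (α₁ + 2α₂)·DIC
At pH 7.99: [H⁺]/K1 = 10^-2.16 = 0.0069183, K2/[H⁺] = 10^-1.07 = 0.085114
α₁ = 1/(1 + 0.0069183 + 0.085114) = 1/1.0920 = 0.9157; α₂ = α₁·K2/[H⁺] = 0.07794
α₁ + 2α₂ = 1.0716
DIC = CA / (α₁ + 2α₂) = 2.15 / 1.0716 = 2.01 mmol/kg

DIC = 2.01 mmol/kg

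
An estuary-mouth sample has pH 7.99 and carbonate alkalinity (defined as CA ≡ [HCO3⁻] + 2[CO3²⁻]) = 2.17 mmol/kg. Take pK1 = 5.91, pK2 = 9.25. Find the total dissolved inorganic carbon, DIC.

CA = [HCO3⁻] + 2[CO3²⁻] = (α₁ + 2α₂)·DIC
At pH 7.99: [H⁺]/K1 = 10^-2.08 = 0.0083176, K2/[H⁺] = 10^-1.26 = 0.054954
α₁ = 1/(1 + 0.0083176 + 0.054954) = 1/1.0633 = 0.9405; α₂ = α₁·K2/[H⁺] = 0.05168
α₁ + 2α₂ = 1.0439
DIC = CA / (α₁ + 2α₂) = 2.17 / 1.0439 = 2.08 mmol/kg

DIC = 2.08 mmol/kg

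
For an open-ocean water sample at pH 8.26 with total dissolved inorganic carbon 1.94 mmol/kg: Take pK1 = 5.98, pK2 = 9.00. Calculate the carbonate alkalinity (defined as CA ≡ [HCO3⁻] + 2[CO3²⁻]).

CA = [HCO3⁻] + 2[CO3²⁻] = (α₁ + 2α₂)·DIC
At pH 8.26: [H⁺]/K1 = 10^-2.28 = 0.0052481, K2/[H⁺] = 10^-0.74 = 0.18197
α₁ = 1/(1 + 0.0052481 + 0.18197) = 1/1.1872 = 0.8423; α₂ = α₁·K2/[H⁺] = 0.1533
α₁ + 2α₂ = 1.1489
CA = 1.1489 × 1.94 = 2.23 mmol/kg

CA = 2.23 mmol/kg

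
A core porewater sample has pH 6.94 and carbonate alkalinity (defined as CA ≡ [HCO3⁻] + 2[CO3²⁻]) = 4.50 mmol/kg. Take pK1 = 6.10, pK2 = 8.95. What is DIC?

DIC = 5.09 mmol/kg

CA = [HCO3⁻] + 2[CO3²⁻] = (α₁ + 2α₂)·DIC
At pH 6.94: [H⁺]/K1 = 10^-0.84 = 0.14454, K2/[H⁺] = 10^-2.01 = 0.0097724
α₁ = 1/(1 + 0.14454 + 0.0097724) = 1/1.1543 = 0.8663; α₂ = α₁·K2/[H⁺] = 0.008466
α₁ + 2α₂ = 0.8832
DIC = CA / (α₁ + 2α₂) = 4.50 / 0.8832 = 5.09 mmol/kg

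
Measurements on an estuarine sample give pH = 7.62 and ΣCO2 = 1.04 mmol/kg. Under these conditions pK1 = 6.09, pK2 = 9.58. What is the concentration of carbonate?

α₂ = 1 / (1 + [H⁺]/K2 + [H⁺]²/(K1K2)) = 1 / (1 + 10^+1.96 + 10^+0.43)
   = 1 / (1 + 91.201 + 2.6915) = 1/94.893 = 0.01054
[CO3²⁻] = α₂ × DIC = 0.01054 × 1.04 = 0.0110 mmol/kg = 11.0 μmol/kg

[CO3²⁻] = 11.0 μmol/kg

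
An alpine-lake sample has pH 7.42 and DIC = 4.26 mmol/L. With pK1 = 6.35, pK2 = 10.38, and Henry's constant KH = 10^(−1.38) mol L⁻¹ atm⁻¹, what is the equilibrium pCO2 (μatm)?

pCO2 = 8010 μatm

α₀ = 1 / (1 + K1/[H⁺] + K1K2/[H⁺]²) = 1 / (1 + 10^+1.07 + 10^-1.89)
   = 1 / (1 + 11.749 + 0.012882) = 1/12.762 = 0.07836
[CO2*] = α₀ × DIC = 0.07836 × 4.26 = 0.3338 mmol/L
pCO2 = [CO2*]/KH = 3.338×10^-4 / 4.169×10^-2 = 8010 μatm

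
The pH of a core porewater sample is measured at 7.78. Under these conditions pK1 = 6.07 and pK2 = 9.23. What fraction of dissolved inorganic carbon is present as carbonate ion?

α₂ = 0.0336

α₂ = 1 / (1 + [H⁺]/K2 + [H⁺]²/(K1K2)) = 1 / (1 + 10^+1.45 + 10^-0.26)
   = 1 / (1 + 28.184 + 0.54954) = 1/29.733 = 0.03363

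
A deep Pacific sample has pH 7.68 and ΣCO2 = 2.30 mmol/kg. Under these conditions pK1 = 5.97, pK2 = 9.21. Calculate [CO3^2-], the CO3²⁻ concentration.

[CO3²⁻] = 0.0647 mmol/kg

α₂ = 1 / (1 + [H⁺]/K2 + [H⁺]²/(K1K2)) = 1 / (1 + 10^+1.53 + 10^-0.18)
   = 1 / (1 + 33.884 + 0.66069) = 1/35.545 = 0.02813
[CO3²⁻] = α₂ × DIC = 0.02813 × 2.30 = 0.0647 mmol/kg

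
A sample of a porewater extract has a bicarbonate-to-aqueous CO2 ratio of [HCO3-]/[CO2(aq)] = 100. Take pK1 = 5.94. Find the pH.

pH = 7.94

From K1 = [H⁺][HCO3-]/[CO2(aq)]:  pH = pK1 + log₁₀([HCO3-]/[CO2(aq)])
log₁₀(100) = +2.000
pH = 5.94 + (+2.000) = 7.94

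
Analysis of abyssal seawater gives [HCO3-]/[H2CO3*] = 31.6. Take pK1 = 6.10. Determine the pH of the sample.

pH = 7.60

From K1 = [H⁺][HCO3-]/[H2CO3*]:  pH = pK1 + log₁₀([HCO3-]/[H2CO3*])
log₁₀(31.6) = +1.500
pH = 6.10 + (+1.500) = 7.60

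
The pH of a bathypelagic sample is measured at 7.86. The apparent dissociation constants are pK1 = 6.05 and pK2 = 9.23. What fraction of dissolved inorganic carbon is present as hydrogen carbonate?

α₁ = 0.945

α₁ = 1 / (1 + [H⁺]/K1 + K2/[H⁺]) = 1 / (1 + 10^-1.81 + 10^-1.37)
   = 1 / (1 + 0.015488 + 0.042658) = 1/1.0581 = 0.9450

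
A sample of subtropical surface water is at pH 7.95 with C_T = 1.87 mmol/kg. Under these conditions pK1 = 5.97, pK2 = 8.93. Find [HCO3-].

α₁ = 1 / (1 + [H⁺]/K1 + K2/[H⁺]) = 1 / (1 + 10^-1.98 + 10^-0.98)
   = 1 / (1 + 0.010471 + 0.10471) = 1/1.1152 = 0.8967
[HCO3⁻] = α₁ × DIC = 0.8967 × 1.87 = 1.68 mmol/kg

[HCO3⁻] = 1.68 mmol/kg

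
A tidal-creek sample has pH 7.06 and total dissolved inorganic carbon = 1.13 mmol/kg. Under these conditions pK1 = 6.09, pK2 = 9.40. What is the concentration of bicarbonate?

[HCO3⁻] = 1.02 mmol/kg

α₁ = 1 / (1 + [H⁺]/K1 + K2/[H⁺]) = 1 / (1 + 10^-0.97 + 10^-2.34)
   = 1 / (1 + 0.10715 + 0.0045709) = 1/1.1117 = 0.8995
[HCO3⁻] = α₁ × DIC = 0.8995 × 1.13 = 1.02 mmol/kg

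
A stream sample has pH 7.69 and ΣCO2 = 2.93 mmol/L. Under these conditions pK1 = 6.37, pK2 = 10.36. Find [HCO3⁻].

α₁ = 1 / (1 + [H⁺]/K1 + K2/[H⁺]) = 1 / (1 + 10^-1.32 + 10^-2.67)
   = 1 / (1 + 0.047863 + 0.0021380) = 1/1.0500 = 0.9524
[HCO3⁻] = α₁ × DIC = 0.9524 × 2.93 = 2.79 mmol/L

[HCO3⁻] = 2.79 mmol/L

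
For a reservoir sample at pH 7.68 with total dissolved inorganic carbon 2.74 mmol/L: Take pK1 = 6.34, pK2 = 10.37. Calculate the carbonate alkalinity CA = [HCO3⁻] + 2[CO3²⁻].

CA = [HCO3⁻] + 2[CO3²⁻] = (α₁ + 2α₂)·DIC
At pH 7.68: [H⁺]/K1 = 10^-1.34 = 0.045709, K2/[H⁺] = 10^-2.69 = 0.0020417
α₁ = 1/(1 + 0.045709 + 0.0020417) = 1/1.0478 = 0.9544; α₂ = α₁·K2/[H⁺] = 0.001949
α₁ + 2α₂ = 0.9583
CA = 0.9583 × 2.74 = 2.63 mmol/L

CA = 2.63 mmol/L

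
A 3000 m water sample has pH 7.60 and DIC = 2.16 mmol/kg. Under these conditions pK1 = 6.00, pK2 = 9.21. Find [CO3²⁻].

[CO3²⁻] = 0.0505 mmol/kg

α₂ = 1 / (1 + [H⁺]/K2 + [H⁺]²/(K1K2)) = 1 / (1 + 10^+1.61 + 10^+0.01)
   = 1 / (1 + 40.738 + 1.0233) = 1/42.761 = 0.02339
[CO3²⁻] = α₂ × DIC = 0.02339 × 2.16 = 0.0505 mmol/kg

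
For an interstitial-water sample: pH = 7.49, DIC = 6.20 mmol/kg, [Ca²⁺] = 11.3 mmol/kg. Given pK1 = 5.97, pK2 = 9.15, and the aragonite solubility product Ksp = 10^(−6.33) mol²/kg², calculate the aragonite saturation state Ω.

α₂ = 1 / (1 + [H⁺]/K2 + [H⁺]²/(K1K2)) = 1 / (1 + 10^+1.66 + 10^+0.14)
   = 1 / (1 + 45.709 + 1.3804) = 1/48.089 = 0.02079
[CO3²⁻] = α₂ × DIC = 0.02079 × 6.20 = 0.1289 mmol/kg
Ksp = 10^(−6.33) = 4.677×10^-7
Ω = [Ca²⁺][CO3²⁻]/Ksp = (11.3×10^-3)(1.289×10^-4) / 4.677×10^-7 = 3.11

Ω = 3.11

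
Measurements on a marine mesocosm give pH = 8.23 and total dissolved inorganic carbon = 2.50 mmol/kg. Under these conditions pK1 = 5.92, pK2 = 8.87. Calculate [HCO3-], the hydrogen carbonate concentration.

α₁ = 1 / (1 + [H⁺]/K1 + K2/[H⁺]) = 1 / (1 + 10^-2.31 + 10^-0.64)
   = 1 / (1 + 0.0048978 + 0.22909) = 1/1.2340 = 0.8104
[HCO3⁻] = α₁ × DIC = 0.8104 × 2.50 = 2.03 mmol/kg

[HCO3⁻] = 2.03 mmol/kg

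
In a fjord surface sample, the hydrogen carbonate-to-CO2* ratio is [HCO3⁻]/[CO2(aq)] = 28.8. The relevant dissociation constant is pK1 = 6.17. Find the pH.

From K1 = [H⁺][HCO3⁻]/[CO2(aq)]:  pH = pK1 + log₁₀([HCO3⁻]/[CO2(aq)])
log₁₀(28.8) = +1.459
pH = 6.17 + (+1.459) = 7.63

pH = 7.63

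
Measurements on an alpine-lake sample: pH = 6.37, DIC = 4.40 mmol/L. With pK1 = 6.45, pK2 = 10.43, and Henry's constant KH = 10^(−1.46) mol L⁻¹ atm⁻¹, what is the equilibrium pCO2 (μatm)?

α₀ = 1 / (1 + K1/[H⁺] + K1K2/[H⁺]²) = 1 / (1 + 10^-0.08 + 10^-4.14)
   = 1 / (1 + 0.83176 + 7.2444×10^-5) = 1/1.8318 = 0.5459
[CO2*] = α₀ × DIC = 0.5459 × 4.40 = 2.402 mmol/L
pCO2 = [CO2*]/KH = 2.402×10^-3 / 3.467×10^-2 = 6.93×10^4 μatm

pCO2 = 6.93×10^4 μatm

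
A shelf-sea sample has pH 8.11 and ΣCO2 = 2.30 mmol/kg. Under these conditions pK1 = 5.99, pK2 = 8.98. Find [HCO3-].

[HCO3⁻] = 2.01 mmol/kg

α₁ = 1 / (1 + [H⁺]/K1 + K2/[H⁺]) = 1 / (1 + 10^-2.12 + 10^-0.87)
   = 1 / (1 + 0.0075858 + 0.13490) = 1/1.1425 = 0.8753
[HCO3⁻] = α₁ × DIC = 0.8753 × 2.30 = 2.01 mmol/kg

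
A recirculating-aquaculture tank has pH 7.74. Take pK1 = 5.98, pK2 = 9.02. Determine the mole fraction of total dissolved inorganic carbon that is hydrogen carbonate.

α₁ = 0.935

α₁ = 1 / (1 + [H⁺]/K1 + K2/[H⁺]) = 1 / (1 + 10^-1.76 + 10^-1.28)
   = 1 / (1 + 0.017378 + 0.052481) = 1/1.0699 = 0.9347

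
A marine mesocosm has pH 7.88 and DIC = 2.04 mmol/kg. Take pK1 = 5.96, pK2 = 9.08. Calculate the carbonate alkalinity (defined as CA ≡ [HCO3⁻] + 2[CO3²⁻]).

CA = [HCO3⁻] + 2[CO3²⁻] = (α₁ + 2α₂)·DIC
At pH 7.88: [H⁺]/K1 = 10^-1.92 = 0.012023, K2/[H⁺] = 10^-1.20 = 0.063096
α₁ = 1/(1 + 0.012023 + 0.063096) = 1/1.0751 = 0.9301; α₂ = α₁·K2/[H⁺] = 0.05869
α₁ + 2α₂ = 1.0475
CA = 1.0475 × 2.04 = 2.14 mmol/kg

CA = 2.14 mmol/kg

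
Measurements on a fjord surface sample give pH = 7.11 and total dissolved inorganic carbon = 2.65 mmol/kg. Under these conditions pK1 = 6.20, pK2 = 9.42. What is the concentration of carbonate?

[CO3²⁻] = 11.5 μmol/kg

α₂ = 1 / (1 + [H⁺]/K2 + [H⁺]²/(K1K2)) = 1 / (1 + 10^+2.31 + 10^+1.40)
   = 1 / (1 + 204.17 + 25.119) = 1/230.29 = 0.004342
[CO3²⁻] = α₂ × DIC = 0.004342 × 2.65 = 0.0115 mmol/kg = 11.5 μmol/kg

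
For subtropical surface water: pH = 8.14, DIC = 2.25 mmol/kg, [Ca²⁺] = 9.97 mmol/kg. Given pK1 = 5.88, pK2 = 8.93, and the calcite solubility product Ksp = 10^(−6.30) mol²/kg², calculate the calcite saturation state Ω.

Ω = 6.22

α₂ = 1 / (1 + [H⁺]/K2 + [H⁺]²/(K1K2)) = 1 / (1 + 10^+0.79 + 10^-1.47)
   = 1 / (1 + 6.1660 + 0.033884) = 1/7.1998 = 0.1389
[CO3²⁻] = α₂ × DIC = 0.1389 × 2.25 = 0.3125 mmol/kg
Ksp = 10^(−6.30) = 5.012×10^-7
Ω = [Ca²⁺][CO3²⁻]/Ksp = (9.97×10^-3)(3.125×10^-4) / 5.012×10^-7 = 6.22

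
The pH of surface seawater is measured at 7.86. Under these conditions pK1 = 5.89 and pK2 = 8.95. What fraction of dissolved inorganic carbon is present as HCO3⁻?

α₁ = 1 / (1 + [H⁺]/K1 + K2/[H⁺]) = 1 / (1 + 10^-1.97 + 10^-1.09)
   = 1 / (1 + 0.010715 + 0.081283) = 1/1.0920 = 0.9158

α₁ = 0.916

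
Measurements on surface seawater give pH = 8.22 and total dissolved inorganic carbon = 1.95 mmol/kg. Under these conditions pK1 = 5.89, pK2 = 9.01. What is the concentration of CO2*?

[CO2*] = 7.82 μmol/kg

α₀ = 1 / (1 + K1/[H⁺] + K1K2/[H⁺]²) = 1 / (1 + 10^+2.33 + 10^+1.54)
   = 1 / (1 + 213.80 + 34.674) = 1/249.47 = 0.004008
[CO2*] = α₀ × DIC = 0.004008 × 1.95 = 0.00782 mmol/kg = 7.82 μmol/kg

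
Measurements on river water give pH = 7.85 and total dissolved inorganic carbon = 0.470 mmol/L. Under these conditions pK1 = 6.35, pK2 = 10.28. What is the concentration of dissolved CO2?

α₀ = 1 / (1 + K1/[H⁺] + K1K2/[H⁺]²) = 1 / (1 + 10^+1.50 + 10^-0.93)
   = 1 / (1 + 31.623 + 0.11749) = 1/32.740 = 0.03054
[CO2*] = α₀ × DIC = 0.03054 × 0.470 = 0.0144 mmol/L = 14.4 μmol/L

[CO2*] = 14.4 μmol/L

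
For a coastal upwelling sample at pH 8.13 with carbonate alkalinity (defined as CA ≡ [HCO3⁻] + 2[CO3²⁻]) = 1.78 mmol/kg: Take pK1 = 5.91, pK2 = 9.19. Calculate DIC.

DIC = 1.66 mmol/kg

CA = [HCO3⁻] + 2[CO3²⁻] = (α₁ + 2α₂)·DIC
At pH 8.13: [H⁺]/K1 = 10^-2.22 = 0.0060256, K2/[H⁺] = 10^-1.06 = 0.087096
α₁ = 1/(1 + 0.0060256 + 0.087096) = 1/1.0931 = 0.9148; α₂ = α₁·K2/[H⁺] = 0.07968
α₁ + 2α₂ = 1.0742
DIC = CA / (α₁ + 2α₂) = 1.78 / 1.0742 = 1.66 mmol/kg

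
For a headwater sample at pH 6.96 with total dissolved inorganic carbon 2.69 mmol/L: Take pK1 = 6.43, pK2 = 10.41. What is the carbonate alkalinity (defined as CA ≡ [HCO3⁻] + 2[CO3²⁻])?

CA = [HCO3⁻] + 2[CO3²⁻] = (α₁ + 2α₂)·DIC
At pH 6.96: [H⁺]/K1 = 10^-0.53 = 0.29512, K2/[H⁺] = 10^-3.45 = 0.00035481
α₁ = 1/(1 + 0.29512 + 0.00035481) = 1/1.2955 = 0.7719; α₂ = α₁·K2/[H⁺] = 0.0002739
α₁ + 2α₂ = 0.7725
CA = 0.7725 × 2.69 = 2.08 mmol/L

CA = 2.08 mmol/L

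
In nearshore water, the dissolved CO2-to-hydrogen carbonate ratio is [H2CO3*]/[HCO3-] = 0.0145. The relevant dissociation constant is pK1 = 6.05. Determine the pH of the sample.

From K1 = [H⁺][HCO3-]/[H2CO3*]:  pH = pK1 − log₁₀([H2CO3*]/[HCO3-])
log₁₀(0.0145) = -1.839
pH = 6.05 − (-1.839) = 7.89

pH = 7.89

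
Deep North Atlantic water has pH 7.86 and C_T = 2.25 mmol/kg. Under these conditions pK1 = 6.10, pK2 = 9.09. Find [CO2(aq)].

α₀ = 1 / (1 + K1/[H⁺] + K1K2/[H⁺]²) = 1 / (1 + 10^+1.76 + 10^+0.53)
   = 1 / (1 + 57.544 + 3.3884) = 1/61.932 = 0.01615
[CO2*] = α₀ × DIC = 0.01615 × 2.25 = 0.0363 mmol/kg

[CO2*] = 0.0363 mmol/kg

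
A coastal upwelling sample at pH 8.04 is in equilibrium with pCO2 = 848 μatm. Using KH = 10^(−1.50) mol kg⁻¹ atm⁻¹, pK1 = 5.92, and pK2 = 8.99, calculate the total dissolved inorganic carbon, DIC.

DIC = 3.96 mmol/kg

[CO2*] = KH · pCO2 = 10^(−1.50) × 848×10^-6 = 2.682×10^-5 mol/kg
α₀ = 1/(1 + K1/[H⁺] + K1K2/[H⁺]²) = 1/(1 + 10^+2.12 + 10^+1.17) = 0.006774
DIC = [CO2*]/α₀ = 2.682×10^-5 / 0.006774 = 3.96 mmol/kg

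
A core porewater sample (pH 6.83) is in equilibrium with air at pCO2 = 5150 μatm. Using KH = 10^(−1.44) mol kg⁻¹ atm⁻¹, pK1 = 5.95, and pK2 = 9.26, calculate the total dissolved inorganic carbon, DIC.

DIC = 1.61 mmol/kg

[CO2*] = KH · pCO2 = 10^(−1.44) × 5150×10^-6 = 1.870×10^-4 mol/kg
α₀ = 1/(1 + K1/[H⁺] + K1K2/[H⁺]²) = 1/(1 + 10^+0.88 + 10^-1.55) = 0.1161
DIC = [CO2*]/α₀ = 1.870×10^-4 / 0.1161 = 1.61 mmol/kg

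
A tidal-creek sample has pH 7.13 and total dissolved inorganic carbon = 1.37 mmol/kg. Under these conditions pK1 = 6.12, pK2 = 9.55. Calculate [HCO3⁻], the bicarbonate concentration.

α₁ = 1 / (1 + [H⁺]/K1 + K2/[H⁺]) = 1 / (1 + 10^-1.01 + 10^-2.42)
   = 1 / (1 + 0.097724 + 0.0038019) = 1/1.1015 = 0.9078
[HCO3⁻] = α₁ × DIC = 0.9078 × 1.37 = 1.24 mmol/kg

[HCO3⁻] = 1.24 mmol/kg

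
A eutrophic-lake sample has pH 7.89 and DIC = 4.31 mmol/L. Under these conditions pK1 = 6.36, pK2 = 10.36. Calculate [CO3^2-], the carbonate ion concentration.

[CO3²⁻] = 14.1 μmol/L

α₂ = 1 / (1 + [H⁺]/K2 + [H⁺]²/(K1K2)) = 1 / (1 + 10^+2.47 + 10^+0.94)
   = 1 / (1 + 295.12 + 8.7096) = 1/304.83 = 0.003281
[CO3²⁻] = α₂ × DIC = 0.003281 × 4.31 = 0.0141 mmol/L = 14.1 μmol/L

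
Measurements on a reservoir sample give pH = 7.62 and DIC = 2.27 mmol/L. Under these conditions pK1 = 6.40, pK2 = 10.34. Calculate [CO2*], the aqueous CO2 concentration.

[CO2*] = 0.129 mmol/L

α₀ = 1 / (1 + K1/[H⁺] + K1K2/[H⁺]²) = 1 / (1 + 10^+1.22 + 10^-1.50)
   = 1 / (1 + 16.596 + 0.031623) = 1/17.627 = 0.05673
[CO2*] = α₀ × DIC = 0.05673 × 2.27 = 0.129 mmol/L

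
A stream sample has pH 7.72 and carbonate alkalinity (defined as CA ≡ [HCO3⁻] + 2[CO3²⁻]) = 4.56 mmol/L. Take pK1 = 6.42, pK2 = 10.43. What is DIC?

CA = [HCO3⁻] + 2[CO3²⁻] = (α₁ + 2α₂)·DIC
At pH 7.72: [H⁺]/K1 = 10^-1.30 = 0.050119, K2/[H⁺] = 10^-2.71 = 0.0019498
α₁ = 1/(1 + 0.050119 + 0.0019498) = 1/1.0521 = 0.9505; α₂ = α₁·K2/[H⁺] = 0.001853
α₁ + 2α₂ = 0.9542
DIC = CA / (α₁ + 2α₂) = 4.56 / 0.9542 = 4.78 mmol/L

DIC = 4.78 mmol/L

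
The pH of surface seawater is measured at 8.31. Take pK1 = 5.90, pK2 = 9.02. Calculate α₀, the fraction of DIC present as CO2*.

α₀ = 0.00325

α₀ = 1 / (1 + K1/[H⁺] + K1K2/[H⁺]²) = 1 / (1 + 10^+2.41 + 10^+1.70)
   = 1 / (1 + 257.04 + 50.119) = 1/308.16 = 0.003245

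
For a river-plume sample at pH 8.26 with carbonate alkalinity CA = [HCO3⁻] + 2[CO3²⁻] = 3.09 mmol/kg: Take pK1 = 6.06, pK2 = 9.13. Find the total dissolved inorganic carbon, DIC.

DIC = 2.78 mmol/kg

CA = [HCO3⁻] + 2[CO3²⁻] = (α₁ + 2α₂)·DIC
At pH 8.26: [H⁺]/K1 = 10^-2.20 = 0.0063096, K2/[H⁺] = 10^-0.87 = 0.13490
α₁ = 1/(1 + 0.0063096 + 0.13490) = 1/1.1412 = 0.8763; α₂ = α₁·K2/[H⁺] = 0.1182
α₁ + 2α₂ = 1.1127
DIC = CA / (α₁ + 2α₂) = 3.09 / 1.1127 = 2.78 mmol/kg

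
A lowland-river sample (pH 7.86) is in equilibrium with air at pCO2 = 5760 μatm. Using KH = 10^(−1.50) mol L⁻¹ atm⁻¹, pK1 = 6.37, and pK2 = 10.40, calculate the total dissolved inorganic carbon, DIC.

DIC = 5.83 mmol/L

[CO2*] = KH · pCO2 = 10^(−1.50) × 5760×10^-6 = 1.821×10^-4 mol/L
α₀ = 1/(1 + K1/[H⁺] + K1K2/[H⁺]²) = 1/(1 + 10^+1.49 + 10^-1.05) = 0.03126
DIC = [CO2*]/α₀ = 1.821×10^-4 / 0.03126 = 5.83 mmol/L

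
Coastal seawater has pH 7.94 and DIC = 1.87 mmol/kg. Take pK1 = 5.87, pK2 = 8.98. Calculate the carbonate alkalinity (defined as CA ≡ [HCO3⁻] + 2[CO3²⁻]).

CA = [HCO3⁻] + 2[CO3²⁻] = (α₁ + 2α₂)·DIC
At pH 7.94: [H⁺]/K1 = 10^-2.07 = 0.0085114, K2/[H⁺] = 10^-1.04 = 0.091201
α₁ = 1/(1 + 0.0085114 + 0.091201) = 1/1.0997 = 0.9093; α₂ = α₁·K2/[H⁺] = 0.08293
α₁ + 2α₂ = 1.0752
CA = 1.0752 × 1.87 = 2.01 mmol/kg

CA = 2.01 mmol/kg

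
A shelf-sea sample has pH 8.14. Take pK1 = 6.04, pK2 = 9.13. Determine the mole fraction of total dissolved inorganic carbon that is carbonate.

α₂ = 1 / (1 + [H⁺]/K2 + [H⁺]²/(K1K2)) = 1 / (1 + 10^+0.99 + 10^-1.11)
   = 1 / (1 + 9.7724 + 0.077625) = 1/10.850 = 0.09217

α₂ = 0.0922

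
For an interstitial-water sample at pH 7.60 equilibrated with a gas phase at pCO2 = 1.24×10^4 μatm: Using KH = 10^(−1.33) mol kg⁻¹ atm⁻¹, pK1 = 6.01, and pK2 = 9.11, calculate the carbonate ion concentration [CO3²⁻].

[CO2*] = KH · pCO2 = 10^(−1.33) × 1.24×10^4×10^-6 = 5.800×10^-4 mol/kg
α₀ = 1/(1 + K1/[H⁺] + K1K2/[H⁺]²) = 1/(1 + 10^+1.59 + 10^+0.08) = 0.02433
DIC = [CO2*]/α₀ = 5.800×10^-4 / 0.02433 = 23.84 mmol/kg
[CO3²⁻] = α₂·DIC; α₂ = 0.02925, so [CO3²⁻] = 0.02925 × 23.84 = 0.697 mmol/kg

[CO3²⁻] = 0.697 mmol/kg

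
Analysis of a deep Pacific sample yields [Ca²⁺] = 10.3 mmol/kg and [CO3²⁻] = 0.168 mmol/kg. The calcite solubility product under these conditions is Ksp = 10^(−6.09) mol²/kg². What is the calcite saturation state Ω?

Ω = 2.13

Ksp = 10^(−6.09) = 8.128×10^-7
Ω = [Ca²⁺][CO3²⁻]/Ksp = (10.3×10^-3)(0.168×10^-3) / 8.128×10^-7 = 2.13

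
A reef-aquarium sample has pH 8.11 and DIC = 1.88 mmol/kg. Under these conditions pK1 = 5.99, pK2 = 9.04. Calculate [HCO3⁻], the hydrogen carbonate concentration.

[HCO3⁻] = 1.67 mmol/kg

α₁ = 1 / (1 + [H⁺]/K1 + K2/[H⁺]) = 1 / (1 + 10^-2.12 + 10^-0.93)
   = 1 / (1 + 0.0075858 + 0.11749) = 1/1.1251 = 0.8888
[HCO3⁻] = α₁ × DIC = 0.8888 × 1.88 = 1.67 mmol/kg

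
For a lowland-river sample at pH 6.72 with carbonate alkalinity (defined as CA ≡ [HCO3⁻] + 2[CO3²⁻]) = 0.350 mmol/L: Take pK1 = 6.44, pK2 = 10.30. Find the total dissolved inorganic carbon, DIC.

CA = [HCO3⁻] + 2[CO3²⁻] = (α₁ + 2α₂)·DIC
At pH 6.72: [H⁺]/K1 = 10^-0.28 = 0.52481, K2/[H⁺] = 10^-3.58 = 0.00026303
α₁ = 1/(1 + 0.52481 + 0.00026303) = 1/1.5251 = 0.6557; α₂ = α₁·K2/[H⁺] = 0.0001725
α₁ + 2α₂ = 0.6561
DIC = CA / (α₁ + 2α₂) = 0.350 / 0.6561 = 0.533 mmol/L

DIC = 0.533 mmol/L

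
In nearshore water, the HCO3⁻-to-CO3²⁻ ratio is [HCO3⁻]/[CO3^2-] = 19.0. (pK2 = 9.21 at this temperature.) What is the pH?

From K2 = [H⁺][CO3^2-]/[HCO3⁻]:  pH = pK2 − log₁₀([HCO3⁻]/[CO3^2-])
log₁₀(19.0) = +1.279
pH = 9.21 − (+1.279) = 7.93

pH = 7.93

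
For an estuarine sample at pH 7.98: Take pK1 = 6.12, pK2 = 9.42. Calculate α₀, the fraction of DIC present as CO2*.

α₀ = 0.0131

α₀ = 1 / (1 + K1/[H⁺] + K1K2/[H⁺]²) = 1 / (1 + 10^+1.86 + 10^+0.42)
   = 1 / (1 + 72.444 + 2.6303) = 1/76.074 = 0.01315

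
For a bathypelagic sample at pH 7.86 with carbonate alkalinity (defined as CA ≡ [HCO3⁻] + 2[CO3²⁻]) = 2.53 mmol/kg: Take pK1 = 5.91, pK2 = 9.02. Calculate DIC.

DIC = 2.40 mmol/kg

CA = [HCO3⁻] + 2[CO3²⁻] = (α₁ + 2α₂)·DIC
At pH 7.86: [H⁺]/K1 = 10^-1.95 = 0.011220, K2/[H⁺] = 10^-1.16 = 0.069183
α₁ = 1/(1 + 0.011220 + 0.069183) = 1/1.0804 = 0.9256; α₂ = α₁·K2/[H⁺] = 0.06403
α₁ + 2α₂ = 1.0536
DIC = CA / (α₁ + 2α₂) = 2.53 / 1.0536 = 2.40 mmol/kg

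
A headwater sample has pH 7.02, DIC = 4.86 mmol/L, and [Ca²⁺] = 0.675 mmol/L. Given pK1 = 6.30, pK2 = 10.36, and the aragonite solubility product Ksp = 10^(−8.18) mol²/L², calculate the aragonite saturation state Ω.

Ω = 0.191

α₂ = 1 / (1 + [H⁺]/K2 + [H⁺]²/(K1K2)) = 1 / (1 + 10^+3.34 + 10^+2.62)
   = 1 / (1 + 2187.8 + 416.87) = 1/2605.6 = 0.0003838
[CO3²⁻] = α₂ × DIC = 0.0003838 × 4.86 = 0.001865 mmol/L = 1.865 μmol/L
Ksp = 10^(−8.18) = 6.607×10^-9
Ω = [Ca²⁺][CO3²⁻]/Ksp = (0.675×10^-3)(1.865×10^-6) / 6.607×10^-9 = 0.191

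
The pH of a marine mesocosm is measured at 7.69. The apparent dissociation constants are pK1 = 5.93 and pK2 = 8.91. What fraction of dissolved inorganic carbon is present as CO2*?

α₀ = 0.0161

α₀ = 1 / (1 + K1/[H⁺] + K1K2/[H⁺]²) = 1 / (1 + 10^+1.76 + 10^+0.54)
   = 1 / (1 + 57.544 + 3.4674) = 1/62.011 = 0.01613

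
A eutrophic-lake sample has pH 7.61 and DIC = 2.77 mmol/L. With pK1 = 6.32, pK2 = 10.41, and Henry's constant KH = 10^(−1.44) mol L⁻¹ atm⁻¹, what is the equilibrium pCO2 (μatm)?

α₀ = 1 / (1 + K1/[H⁺] + K1K2/[H⁺]²) = 1 / (1 + 10^+1.29 + 10^-1.51)
   = 1 / (1 + 19.498 + 0.030903) = 1/20.529 = 0.04871
[CO2*] = α₀ × DIC = 0.04871 × 2.77 = 0.1349 mmol/L
pCO2 = [CO2*]/KH = 1.349×10^-4 / 3.631×10^-2 = 3720 μatm

pCO2 = 3720 μatm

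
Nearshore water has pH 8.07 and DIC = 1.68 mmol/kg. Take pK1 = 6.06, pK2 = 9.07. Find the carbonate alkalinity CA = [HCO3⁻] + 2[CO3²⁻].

CA = [HCO3⁻] + 2[CO3²⁻] = (α₁ + 2α₂)·DIC
At pH 8.07: [H⁺]/K1 = 10^-2.01 = 0.0097724, K2/[H⁺] = 10^-1.00 = 0.10000
α₁ = 1/(1 + 0.0097724 + 0.10000) = 1/1.1098 = 0.9011; α₂ = α₁·K2/[H⁺] = 0.09011
α₁ + 2α₂ = 1.0813
CA = 1.0813 × 1.68 = 1.82 mmol/kg

CA = 1.82 mmol/kg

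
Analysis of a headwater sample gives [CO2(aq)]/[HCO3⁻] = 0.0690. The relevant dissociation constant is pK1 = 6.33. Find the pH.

From K1 = [H⁺][HCO3⁻]/[CO2(aq)]:  pH = pK1 − log₁₀([CO2(aq)]/[HCO3⁻])
log₁₀(0.0690) = -1.161
pH = 6.33 − (-1.161) = 7.49

pH = 7.49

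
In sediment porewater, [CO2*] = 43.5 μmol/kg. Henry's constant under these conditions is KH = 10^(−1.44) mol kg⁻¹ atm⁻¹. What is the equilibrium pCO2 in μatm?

KH = 10^(−1.44) = 3.631×10^-2 mol kg⁻¹ atm⁻¹
pCO2 = [CO2*]/KH = 43.5×10^-6 / 3.631×10^-2 = 1.20×10^-3 atm = 1200 μatm

pCO2 = 1200 μatm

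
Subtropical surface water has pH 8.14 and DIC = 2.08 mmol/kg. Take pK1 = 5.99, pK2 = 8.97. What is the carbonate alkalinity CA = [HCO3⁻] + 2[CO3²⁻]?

CA = 2.33 mmol/kg

CA = [HCO3⁻] + 2[CO3²⁻] = (α₁ + 2α₂)·DIC
At pH 8.14: [H⁺]/K1 = 10^-2.15 = 0.0070795, K2/[H⁺] = 10^-0.83 = 0.14791
α₁ = 1/(1 + 0.0070795 + 0.14791) = 1/1.1550 = 0.8658; α₂ = α₁·K2/[H⁺] = 0.1281
α₁ + 2α₂ = 1.1219
CA = 1.1219 × 2.08 = 2.33 mmol/kg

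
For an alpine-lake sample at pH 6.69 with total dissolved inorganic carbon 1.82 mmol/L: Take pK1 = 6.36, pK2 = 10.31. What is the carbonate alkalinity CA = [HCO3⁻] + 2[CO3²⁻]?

CA = [HCO3⁻] + 2[CO3²⁻] = (α₁ + 2α₂)·DIC
At pH 6.69: [H⁺]/K1 = 10^-0.33 = 0.46774, K2/[H⁺] = 10^-3.62 = 0.00023988
α₁ = 1/(1 + 0.46774 + 0.00023988) = 1/1.4680 = 0.6812; α₂ = α₁·K2/[H⁺] = 0.0001634
α₁ + 2α₂ = 0.6815
CA = 0.6815 × 1.82 = 1.24 mmol/L

CA = 1.24 mmol/L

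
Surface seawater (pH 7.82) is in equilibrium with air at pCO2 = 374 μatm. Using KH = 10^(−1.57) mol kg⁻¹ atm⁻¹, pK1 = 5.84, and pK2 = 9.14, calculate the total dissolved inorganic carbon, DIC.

DIC = 1.02 mmol/kg

[CO2*] = KH · pCO2 = 10^(−1.57) × 374×10^-6 = 1.007×10^-5 mol/kg
α₀ = 1/(1 + K1/[H⁺] + K1K2/[H⁺]²) = 1/(1 + 10^+1.98 + 10^+0.66) = 0.009894
DIC = [CO2*]/α₀ = 1.007×10^-5 / 0.009894 = 1.02 mmol/kg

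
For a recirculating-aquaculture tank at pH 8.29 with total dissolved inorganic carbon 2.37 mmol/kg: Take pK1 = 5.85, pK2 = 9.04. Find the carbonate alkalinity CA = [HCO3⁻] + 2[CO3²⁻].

CA = [HCO3⁻] + 2[CO3²⁻] = (α₁ + 2α₂)·DIC
At pH 8.29: [H⁺]/K1 = 10^-2.44 = 0.0036308, K2/[H⁺] = 10^-0.75 = 0.17783
α₁ = 1/(1 + 0.0036308 + 0.17783) = 1/1.1815 = 0.8464; α₂ = α₁·K2/[H⁺] = 0.1505
α₁ + 2α₂ = 1.1474
CA = 1.1474 × 2.37 = 2.72 mmol/kg

CA = 2.72 mmol/kg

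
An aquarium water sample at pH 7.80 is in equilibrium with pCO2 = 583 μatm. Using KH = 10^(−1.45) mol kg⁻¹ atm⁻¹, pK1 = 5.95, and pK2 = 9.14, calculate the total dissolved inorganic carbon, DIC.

[CO2*] = KH · pCO2 = 10^(−1.45) × 583×10^-6 = 2.069×10^-5 mol/kg
α₀ = 1/(1 + K1/[H⁺] + K1K2/[H⁺]²) = 1/(1 + 10^+1.85 + 10^+0.51) = 0.01333
DIC = [CO2*]/α₀ = 2.069×10^-5 / 0.01333 = 1.55 mmol/kg

DIC = 1.55 mmol/kg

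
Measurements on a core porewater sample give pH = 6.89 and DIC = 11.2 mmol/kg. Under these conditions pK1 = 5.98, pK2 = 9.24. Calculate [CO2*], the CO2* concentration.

α₀ = 1 / (1 + K1/[H⁺] + K1K2/[H⁺]²) = 1 / (1 + 10^+0.91 + 10^-1.44)
   = 1 / (1 + 8.1283 + 0.036308) = 1/9.1646 = 0.1091
[CO2*] = α₀ × DIC = 0.1091 × 11.2 = 1.22 mmol/kg

[CO2*] = 1.22 mmol/kg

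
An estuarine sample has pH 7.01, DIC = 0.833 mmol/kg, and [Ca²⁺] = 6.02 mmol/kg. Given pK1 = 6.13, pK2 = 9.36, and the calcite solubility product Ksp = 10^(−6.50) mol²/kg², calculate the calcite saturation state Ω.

α₂ = 1 / (1 + [H⁺]/K2 + [H⁺]²/(K1K2)) = 1 / (1 + 10^+2.35 + 10^+1.47)
   = 1 / (1 + 223.87 + 29.512) = 1/254.38 = 0.003931
[CO3²⁻] = α₂ × DIC = 0.003931 × 0.833 = 0.003275 mmol/kg = 3.275 μmol/kg
Ksp = 10^(−6.50) = 3.162×10^-7
Ω = [Ca²⁺][CO3²⁻]/Ksp = (6.02×10^-3)(3.275×10^-6) / 3.162×10^-7 = 0.0623

Ω = 0.0623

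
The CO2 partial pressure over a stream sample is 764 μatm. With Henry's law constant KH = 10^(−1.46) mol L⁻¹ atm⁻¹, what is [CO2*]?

[CO2*] = 26.5 μmol/L

KH = 10^(−1.46) = 3.467×10^-2 mol L⁻¹ atm⁻¹
[CO2*] = KH · pCO2 = 3.467×10^-2 × 764×10^-6 atm = 2.65×10^-5 mol/L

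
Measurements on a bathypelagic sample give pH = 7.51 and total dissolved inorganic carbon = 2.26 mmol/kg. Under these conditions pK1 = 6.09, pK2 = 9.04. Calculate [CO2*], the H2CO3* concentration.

α₀ = 1 / (1 + K1/[H⁺] + K1K2/[H⁺]²) = 1 / (1 + 10^+1.42 + 10^-0.11)
   = 1 / (1 + 26.303 + 0.77625) = 1/28.079 = 0.03561
[CO2*] = α₀ × DIC = 0.03561 × 2.26 = 0.0805 mmol/kg

[CO2*] = 0.0805 mmol/kg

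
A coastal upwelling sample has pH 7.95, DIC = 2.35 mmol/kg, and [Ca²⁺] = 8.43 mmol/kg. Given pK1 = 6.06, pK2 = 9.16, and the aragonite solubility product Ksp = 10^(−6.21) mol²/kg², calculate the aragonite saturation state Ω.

Ω = 1.84

α₂ = 1 / (1 + [H⁺]/K2 + [H⁺]²/(K1K2)) = 1 / (1 + 10^+1.21 + 10^-0.68)
   = 1 / (1 + 16.218 + 0.20893) = 1/17.427 = 0.05738
[CO3²⁻] = α₂ × DIC = 0.05738 × 2.35 = 0.1348 mmol/kg
Ksp = 10^(−6.21) = 6.166×10^-7
Ω = [Ca²⁺][CO3²⁻]/Ksp = (8.43×10^-3)(1.348×10^-4) / 6.166×10^-7 = 1.84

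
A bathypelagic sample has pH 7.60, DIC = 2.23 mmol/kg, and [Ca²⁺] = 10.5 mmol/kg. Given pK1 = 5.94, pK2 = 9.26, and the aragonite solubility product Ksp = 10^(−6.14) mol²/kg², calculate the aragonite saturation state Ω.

Ω = 0.677

α₂ = 1 / (1 + [H⁺]/K2 + [H⁺]²/(K1K2)) = 1 / (1 + 10^+1.66 + 10^+0.00)
   = 1 / (1 + 45.709 + 1.0000) = 1/47.709 = 0.02096
[CO3²⁻] = α₂ × DIC = 0.02096 × 2.23 = 0.04674 mmol/kg
Ksp = 10^(−6.14) = 7.244×10^-7
Ω = [Ca²⁺][CO3²⁻]/Ksp = (10.5×10^-3)(4.674×10^-5) / 7.244×10^-7 = 0.677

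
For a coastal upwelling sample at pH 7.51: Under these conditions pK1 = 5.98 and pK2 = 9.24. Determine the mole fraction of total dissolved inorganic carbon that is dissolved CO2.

α₀ = 1 / (1 + K1/[H⁺] + K1K2/[H⁺]²) = 1 / (1 + 10^+1.53 + 10^-0.20)
   = 1 / (1 + 33.884 + 0.63096) = 1/35.515 = 0.02816

α₀ = 0.0282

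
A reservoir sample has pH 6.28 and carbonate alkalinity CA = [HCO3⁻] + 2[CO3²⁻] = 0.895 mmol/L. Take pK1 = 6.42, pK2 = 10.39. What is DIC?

CA = [HCO3⁻] + 2[CO3²⁻] = (α₁ + 2α₂)·DIC
At pH 6.28: [H⁺]/K1 = 10^0.14 = 1.3804, K2/[H⁺] = 10^-4.11 = 7.7625×10^-5
α₁ = 1/(1 + 1.3804 + 7.7625×10^-5) = 1/2.3805 = 0.4201; α₂ = α₁·K2/[H⁺] = 3.261×10^-5
α₁ + 2α₂ = 0.4202
DIC = CA / (α₁ + 2α₂) = 0.895 / 0.4202 = 2.13 mmol/L

DIC = 2.13 mmol/L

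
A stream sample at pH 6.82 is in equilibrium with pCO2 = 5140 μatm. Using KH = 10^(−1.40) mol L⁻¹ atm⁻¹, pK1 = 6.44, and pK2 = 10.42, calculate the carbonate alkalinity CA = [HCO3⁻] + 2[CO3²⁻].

CA = 0.491 mmol/L

[CO2*] = KH · pCO2 = 10^(−1.40) × 5140×10^-6 = 2.046×10^-4 mol/L
α₀ = 1/(1 + K1/[H⁺] + K1K2/[H⁺]²) = 1/(1 + 10^+0.38 + 10^-3.22) = 0.2942
DIC = [CO2*]/α₀ = 2.046×10^-4 / 0.2942 = 0.6956 mmol/L
CA = (α₁ + 2α₂)·DIC = (0.7057 + 2×0.0001773) × 0.6956 = 0.491 mmol/L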